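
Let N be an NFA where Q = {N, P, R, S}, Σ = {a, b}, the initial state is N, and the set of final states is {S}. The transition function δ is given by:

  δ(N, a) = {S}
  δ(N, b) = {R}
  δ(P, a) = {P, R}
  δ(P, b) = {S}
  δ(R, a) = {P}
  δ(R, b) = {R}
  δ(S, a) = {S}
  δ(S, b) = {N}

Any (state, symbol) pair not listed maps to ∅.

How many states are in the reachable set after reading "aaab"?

Start in {N}.
Read 'a': N→{S}; now {S}.
Read 'a': S→{S}; now {S}.
Read 'a': S→{S}; now {S}.
Read 'b': S→{N}; now {N}.
That set has 1 state.

1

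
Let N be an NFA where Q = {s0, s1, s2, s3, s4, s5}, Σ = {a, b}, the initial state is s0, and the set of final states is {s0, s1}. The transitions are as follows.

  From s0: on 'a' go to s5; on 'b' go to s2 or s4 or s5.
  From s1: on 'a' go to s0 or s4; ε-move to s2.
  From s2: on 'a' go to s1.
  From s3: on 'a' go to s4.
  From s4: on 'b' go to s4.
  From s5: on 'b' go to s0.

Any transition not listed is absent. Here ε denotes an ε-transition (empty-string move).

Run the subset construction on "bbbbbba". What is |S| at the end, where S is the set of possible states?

1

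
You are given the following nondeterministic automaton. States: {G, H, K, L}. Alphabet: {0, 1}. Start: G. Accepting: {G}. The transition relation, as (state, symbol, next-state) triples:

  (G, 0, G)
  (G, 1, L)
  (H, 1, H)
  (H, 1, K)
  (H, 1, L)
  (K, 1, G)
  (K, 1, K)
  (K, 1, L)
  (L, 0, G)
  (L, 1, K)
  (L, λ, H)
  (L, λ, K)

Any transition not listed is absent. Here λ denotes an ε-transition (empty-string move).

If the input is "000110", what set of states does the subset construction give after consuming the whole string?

{G}

Start in {G}.
Read '0': G→{G}; now {G}.
Read '0': G→{G}; now {G}.
Read '0': G→{G}; now {G}.
Read '1': G→{L}; union {L}; ε-closure = {H, K, L}.
Read '1': H→{H, K, L}, K→{G, K, L}, L→{K}; now {G, H, K, L}.
Read '0': G→{G}, H→∅, K→∅, L→{G}; now {G}.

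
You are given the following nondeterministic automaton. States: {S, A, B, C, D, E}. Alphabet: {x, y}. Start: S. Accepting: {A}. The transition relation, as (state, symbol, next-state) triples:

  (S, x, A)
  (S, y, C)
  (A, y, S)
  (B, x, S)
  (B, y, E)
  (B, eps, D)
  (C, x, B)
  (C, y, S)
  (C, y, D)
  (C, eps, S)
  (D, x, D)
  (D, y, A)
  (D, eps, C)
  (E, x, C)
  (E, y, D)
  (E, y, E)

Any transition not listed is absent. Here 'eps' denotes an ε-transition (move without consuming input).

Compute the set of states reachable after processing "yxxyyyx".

Start in {S}.
Read 'y': S→{C}; union {C}; ε-closure = {S, C}.
Read 'x': S→{A}, C→{B}; union {A, B}; ε-closure = {S, A, B, C, D}.
Read 'x': S→{A}, A→∅, B→{S}, C→{B}, D→{D}; union {S, A, B, D}; ε-closure = {S, A, B, C, D}.
Read 'y': S→{C}, A→{S}, B→{E}, C→{S, D}, D→{A}; now {S, A, C, D, E}.
Read 'y': S→{C}, A→{S}, C→{S, D}, D→{A}, E→{D, E}; now {S, A, C, D, E}.
Read 'y': S→{C}, A→{S}, C→{S, D}, D→{A}, E→{D, E}; now {S, A, C, D, E}.
Read 'x': S→{A}, A→∅, C→{B}, D→{D}, E→{C}; union {A, B, C, D}; ε-closure = {S, A, B, C, D}.

{S, A, B, C, D}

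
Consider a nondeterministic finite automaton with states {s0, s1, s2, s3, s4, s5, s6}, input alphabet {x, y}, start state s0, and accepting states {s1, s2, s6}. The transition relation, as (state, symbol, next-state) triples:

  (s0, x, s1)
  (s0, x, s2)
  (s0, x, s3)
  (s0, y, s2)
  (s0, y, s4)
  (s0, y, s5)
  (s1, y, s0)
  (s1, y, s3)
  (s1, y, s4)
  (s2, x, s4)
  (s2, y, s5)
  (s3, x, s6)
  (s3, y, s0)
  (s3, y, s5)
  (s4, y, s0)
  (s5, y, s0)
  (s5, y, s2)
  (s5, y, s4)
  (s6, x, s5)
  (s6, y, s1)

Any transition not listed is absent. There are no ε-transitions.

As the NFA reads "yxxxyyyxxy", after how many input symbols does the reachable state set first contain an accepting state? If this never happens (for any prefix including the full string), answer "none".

Start in {s0}.
Read 'y': s0→{s2, s4, s5}; now {s2, s4, s5}.
None of the earlier sets intersect F, but {s2, s4, s5} does.

1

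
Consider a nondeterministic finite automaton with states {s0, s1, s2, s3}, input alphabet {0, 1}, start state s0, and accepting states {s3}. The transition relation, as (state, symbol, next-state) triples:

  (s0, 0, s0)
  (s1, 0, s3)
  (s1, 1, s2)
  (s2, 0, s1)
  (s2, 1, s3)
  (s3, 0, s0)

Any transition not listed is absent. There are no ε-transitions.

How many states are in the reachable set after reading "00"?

Start in {s0}.
Read '0': s0→{s0}; now {s0}.
Read '0': s0→{s0}; now {s0}.
That set has 1 state.

1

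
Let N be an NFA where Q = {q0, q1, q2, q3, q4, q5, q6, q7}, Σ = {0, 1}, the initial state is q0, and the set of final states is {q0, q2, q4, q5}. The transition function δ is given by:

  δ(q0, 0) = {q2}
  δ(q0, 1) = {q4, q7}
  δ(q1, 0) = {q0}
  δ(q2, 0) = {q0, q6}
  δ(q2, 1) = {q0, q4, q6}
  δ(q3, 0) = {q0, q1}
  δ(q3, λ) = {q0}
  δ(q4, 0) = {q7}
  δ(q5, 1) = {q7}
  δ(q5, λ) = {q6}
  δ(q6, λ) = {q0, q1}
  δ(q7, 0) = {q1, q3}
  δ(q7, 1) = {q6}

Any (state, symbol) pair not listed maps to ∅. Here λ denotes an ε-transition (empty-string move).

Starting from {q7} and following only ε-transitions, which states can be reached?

Begin with {q7}.
No ε-moves leave this set, so the closure equals the set itself.

{q7}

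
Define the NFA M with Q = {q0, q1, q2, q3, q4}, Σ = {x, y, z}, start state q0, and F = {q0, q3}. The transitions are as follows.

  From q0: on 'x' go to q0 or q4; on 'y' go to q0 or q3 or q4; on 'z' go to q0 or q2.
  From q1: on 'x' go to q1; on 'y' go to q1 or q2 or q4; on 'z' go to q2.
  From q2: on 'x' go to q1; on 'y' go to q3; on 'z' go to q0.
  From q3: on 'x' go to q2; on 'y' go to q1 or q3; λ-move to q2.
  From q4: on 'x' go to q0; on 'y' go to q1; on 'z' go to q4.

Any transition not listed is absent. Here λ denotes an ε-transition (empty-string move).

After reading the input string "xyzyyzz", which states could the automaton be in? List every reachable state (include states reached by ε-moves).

Start in {q0}.
Read 'x': {q0} → {q0, q4}.
Read 'y': {q0, q4} → {q0, q1, q2, q3, q4}.
Read 'z': {q0, q1, q2, q3, q4} → {q0, q2, q4}.
Read 'y': {q0, q2, q4} → {q0, q1, q2, q3, q4}.
Read 'y': {q0, q1, q2, q3, q4} → {q0, q1, q2, q3, q4}.
Read 'z': {q0, q1, q2, q3, q4} → {q0, q2, q4}.
Read 'z': {q0, q2, q4} → {q0, q2, q4}.

{q0, q2, q4}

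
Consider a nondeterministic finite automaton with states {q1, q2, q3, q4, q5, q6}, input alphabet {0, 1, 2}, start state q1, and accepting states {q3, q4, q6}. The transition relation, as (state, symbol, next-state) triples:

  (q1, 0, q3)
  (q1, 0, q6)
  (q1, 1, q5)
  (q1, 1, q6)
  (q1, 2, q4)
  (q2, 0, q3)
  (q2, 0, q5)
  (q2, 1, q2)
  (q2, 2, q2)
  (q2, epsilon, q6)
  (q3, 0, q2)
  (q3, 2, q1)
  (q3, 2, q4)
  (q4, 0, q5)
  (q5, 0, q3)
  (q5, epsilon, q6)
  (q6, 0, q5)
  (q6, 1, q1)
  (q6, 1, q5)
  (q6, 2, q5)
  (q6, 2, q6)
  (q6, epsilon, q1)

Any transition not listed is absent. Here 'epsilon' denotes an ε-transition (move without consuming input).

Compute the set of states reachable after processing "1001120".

Start in {q1}.
Read '1': {q1} → {q1, q5, q6}.
Read '0': {q1, q5, q6} → {q1, q3, q5, q6}.
Read '0': {q1, q3, q5, q6} → {q1, q2, q3, q5, q6}.
Read '1': {q1, q2, q3, q5, q6} → {q1, q2, q5, q6}.
Read '1': {q1, q2, q5, q6} → {q1, q2, q5, q6}.
Read '2': {q1, q2, q5, q6} → {q1, q2, q4, q5, q6}.
Read '0': {q1, q2, q4, q5, q6} → {q1, q3, q5, q6}.

{q1, q3, q5, q6}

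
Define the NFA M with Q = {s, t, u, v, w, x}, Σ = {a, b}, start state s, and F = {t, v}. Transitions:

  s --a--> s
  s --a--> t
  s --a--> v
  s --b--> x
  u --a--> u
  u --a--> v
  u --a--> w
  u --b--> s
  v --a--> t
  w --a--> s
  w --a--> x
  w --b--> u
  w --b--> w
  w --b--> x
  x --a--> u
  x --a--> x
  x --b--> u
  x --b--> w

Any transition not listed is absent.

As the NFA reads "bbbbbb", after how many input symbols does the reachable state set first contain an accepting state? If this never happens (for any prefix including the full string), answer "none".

Start in {s}.
Read 'b': {s} → {x}.
Read 'b': {x} → {u, w}.
Read 'b': {u, w} → {s, u, w, x}.
Read 'b': {s, u, w, x} → {s, u, w, x}.
Read 'b': {s, u, w, x} → {s, u, w, x}.
Read 'b': {s, u, w, x} → {s, u, w, x}.
No reachable set along the way intersects F.

none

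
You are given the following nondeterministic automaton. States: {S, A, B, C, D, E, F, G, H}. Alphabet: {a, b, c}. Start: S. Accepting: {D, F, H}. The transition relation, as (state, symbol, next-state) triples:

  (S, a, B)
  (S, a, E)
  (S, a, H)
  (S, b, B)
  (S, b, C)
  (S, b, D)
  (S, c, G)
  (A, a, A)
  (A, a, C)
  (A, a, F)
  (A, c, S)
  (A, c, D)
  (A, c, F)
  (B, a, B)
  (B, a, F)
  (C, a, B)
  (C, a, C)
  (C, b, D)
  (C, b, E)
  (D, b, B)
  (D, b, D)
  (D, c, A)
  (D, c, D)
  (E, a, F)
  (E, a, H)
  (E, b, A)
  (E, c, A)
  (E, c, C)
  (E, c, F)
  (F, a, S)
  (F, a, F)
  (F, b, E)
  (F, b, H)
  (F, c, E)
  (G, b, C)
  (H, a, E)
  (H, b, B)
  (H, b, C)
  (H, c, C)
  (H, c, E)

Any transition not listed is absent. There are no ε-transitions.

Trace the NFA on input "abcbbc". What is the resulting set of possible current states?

{S, A, C, D, F}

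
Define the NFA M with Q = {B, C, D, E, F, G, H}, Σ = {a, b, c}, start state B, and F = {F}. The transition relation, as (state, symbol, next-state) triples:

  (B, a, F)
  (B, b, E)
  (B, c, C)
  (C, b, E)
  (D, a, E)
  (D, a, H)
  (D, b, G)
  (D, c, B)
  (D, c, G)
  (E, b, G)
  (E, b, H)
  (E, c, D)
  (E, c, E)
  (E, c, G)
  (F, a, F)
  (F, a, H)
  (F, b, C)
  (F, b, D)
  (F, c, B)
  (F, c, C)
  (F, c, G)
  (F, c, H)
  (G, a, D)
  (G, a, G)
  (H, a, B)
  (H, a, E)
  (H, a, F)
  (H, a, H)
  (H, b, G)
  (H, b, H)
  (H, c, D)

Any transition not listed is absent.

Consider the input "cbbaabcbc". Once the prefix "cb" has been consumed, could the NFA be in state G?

Start in {B}.
Read 'c': B→{C}; now {C}.
Read 'b': C→{E}; now {E}.
State G is not in {E}.

No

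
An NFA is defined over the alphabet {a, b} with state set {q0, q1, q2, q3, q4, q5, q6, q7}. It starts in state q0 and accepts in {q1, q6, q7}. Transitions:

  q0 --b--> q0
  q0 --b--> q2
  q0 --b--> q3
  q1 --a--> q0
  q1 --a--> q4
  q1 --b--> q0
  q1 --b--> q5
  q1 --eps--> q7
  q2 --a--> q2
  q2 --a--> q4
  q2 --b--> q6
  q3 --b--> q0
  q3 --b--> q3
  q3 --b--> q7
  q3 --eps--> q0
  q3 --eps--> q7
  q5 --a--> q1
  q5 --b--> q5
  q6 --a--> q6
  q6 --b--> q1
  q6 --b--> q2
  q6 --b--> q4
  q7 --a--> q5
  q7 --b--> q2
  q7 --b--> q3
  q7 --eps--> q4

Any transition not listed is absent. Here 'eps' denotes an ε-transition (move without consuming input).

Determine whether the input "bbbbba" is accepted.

Yes

Start in {q0}.
Read 'b': q0→{q0, q2, q3}; union {q0, q2, q3}; ε-closure = {q0, q2, q3, q4, q7}.
Read 'b': q0→{q0, q2, q3}, q2→{q6}, q3→{q0, q3, q7}, q4→∅, q7→{q2, q3}; union {q0, q2, q3, q6, q7}; ε-closure = {q0, q2, q3, q4, q6, q7}.
Read 'b': q0→{q0, q2, q3}, q2→{q6}, q3→{q0, q3, q7}, q4→∅, q6→{q1, q2, q4}, q7→{q2, q3}; now {q0, q1, q2, q3, q4, q6, q7}.
Read 'b': q0→{q0, q2, q3}, q1→{q0, q5}, q2→{q6}, q3→{q0, q3, q7}, q4→∅, q6→{q1, q2, q4}, q7→{q2, q3}; now {q0, q1, q2, q3, q4, q5, q6, q7}.
Read 'b': q0→{q0, q2, q3}, q1→{q0, q5}, q2→{q6}, q3→{q0, q3, q7}, q4→∅, q5→{q5}, q6→{q1, q2, q4}, q7→{q2, q3}; now {q0, q1, q2, q3, q4, q5, q6, q7}.
Read 'a': q0→∅, q1→{q0, q4}, q2→{q2, q4}, q3→∅, q4→∅, q5→{q1}, q6→{q6}, q7→{q5}; union {q0, q1, q2, q4, q5, q6}; ε-closure = {q0, q1, q2, q4, q5, q6, q7}.
The final set {q0, q1, q2, q4, q5, q6, q7} contains the accepting states q1, q6, q7.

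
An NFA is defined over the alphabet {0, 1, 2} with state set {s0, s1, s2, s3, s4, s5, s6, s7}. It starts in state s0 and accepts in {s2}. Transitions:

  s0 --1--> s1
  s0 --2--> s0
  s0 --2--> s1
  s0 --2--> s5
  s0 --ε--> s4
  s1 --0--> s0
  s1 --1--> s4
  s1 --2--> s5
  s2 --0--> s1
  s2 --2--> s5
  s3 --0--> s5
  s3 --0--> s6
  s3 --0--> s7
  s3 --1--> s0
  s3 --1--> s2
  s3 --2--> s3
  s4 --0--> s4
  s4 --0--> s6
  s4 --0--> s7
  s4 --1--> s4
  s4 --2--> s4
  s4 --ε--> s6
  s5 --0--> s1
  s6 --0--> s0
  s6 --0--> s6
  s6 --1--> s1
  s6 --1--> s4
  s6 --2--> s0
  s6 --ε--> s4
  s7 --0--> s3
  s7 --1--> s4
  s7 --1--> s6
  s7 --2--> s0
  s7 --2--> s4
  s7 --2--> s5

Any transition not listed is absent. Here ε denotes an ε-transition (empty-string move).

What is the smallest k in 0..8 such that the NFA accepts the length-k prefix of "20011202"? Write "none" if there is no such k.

4

Start: ε-closure({s0}) = {s0, s4, s6}.
Read '2': {s0, s4, s6} → {s0, s1, s4, s5, s6}.
Read '0': {s0, s1, s4, s5, s6} → {s0, s1, s4, s6, s7}.
Read '0': {s0, s1, s4, s6, s7} → {s0, s3, s4, s6, s7}.
Read '1': {s0, s3, s4, s6, s7} → {s0, s1, s2, s4, s6}.
None of the earlier sets intersect F, but {s0, s1, s2, s4, s6} does.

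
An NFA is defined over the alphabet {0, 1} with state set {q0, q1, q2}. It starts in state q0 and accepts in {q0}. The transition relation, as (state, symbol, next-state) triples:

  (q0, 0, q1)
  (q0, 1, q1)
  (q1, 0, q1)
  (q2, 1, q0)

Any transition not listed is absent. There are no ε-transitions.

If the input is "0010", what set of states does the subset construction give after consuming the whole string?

Start in {q0}.
Read '0': q0→{q1}; now {q1}.
Read '0': q1→{q1}; now {q1}.
Read '1': q1→∅; now ∅.
The set is empty and remains empty for the remaining 1 symbol.

∅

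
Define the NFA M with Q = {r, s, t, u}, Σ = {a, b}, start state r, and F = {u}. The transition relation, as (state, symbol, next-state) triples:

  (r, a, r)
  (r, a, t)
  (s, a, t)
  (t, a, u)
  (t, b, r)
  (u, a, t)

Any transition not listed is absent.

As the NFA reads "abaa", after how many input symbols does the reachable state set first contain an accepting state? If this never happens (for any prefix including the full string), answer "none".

Start in {r}.
Read 'a': r→{r, t}; now {r, t}.
Read 'b': r→∅, t→{r}; now {r}.
Read 'a': r→{r, t}; now {r, t}.
Read 'a': r→{r, t}, t→{u}; now {r, t, u}.
None of the earlier sets intersect F, but {r, t, u} does.

4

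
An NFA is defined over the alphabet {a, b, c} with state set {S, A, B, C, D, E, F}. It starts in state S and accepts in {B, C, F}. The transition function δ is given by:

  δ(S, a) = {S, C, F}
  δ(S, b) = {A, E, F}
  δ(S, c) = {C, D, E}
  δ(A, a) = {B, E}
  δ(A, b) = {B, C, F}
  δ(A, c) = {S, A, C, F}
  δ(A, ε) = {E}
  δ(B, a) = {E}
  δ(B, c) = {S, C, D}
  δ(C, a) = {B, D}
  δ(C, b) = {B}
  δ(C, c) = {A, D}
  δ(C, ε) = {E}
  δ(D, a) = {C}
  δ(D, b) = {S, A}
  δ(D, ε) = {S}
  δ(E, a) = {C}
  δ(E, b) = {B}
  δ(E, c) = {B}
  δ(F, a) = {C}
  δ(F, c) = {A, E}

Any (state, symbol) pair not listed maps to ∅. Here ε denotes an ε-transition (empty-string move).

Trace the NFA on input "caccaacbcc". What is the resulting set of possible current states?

Start in {S}.
Read 'c': {S} → {S, C, D, E}.
Read 'a': {S, C, D, E} → {S, B, C, D, E, F}.
Read 'c': {S, B, C, D, E, F} → {S, A, B, C, D, E}.
Read 'c': {S, A, B, C, D, E} → {S, A, B, C, D, E, F}.
Read 'a': {S, A, B, C, D, E, F} → {S, B, C, D, E, F}.
Read 'a': {S, B, C, D, E, F} → {S, B, C, D, E, F}.
Read 'c': {S, B, C, D, E, F} → {S, A, B, C, D, E}.
Read 'b': {S, A, B, C, D, E} → {S, A, B, C, E, F}.
Read 'c': {S, A, B, C, E, F} → {S, A, B, C, D, E, F}.
Read 'c': {S, A, B, C, D, E, F} → {S, A, B, C, D, E, F}.

{S, A, B, C, D, E, F}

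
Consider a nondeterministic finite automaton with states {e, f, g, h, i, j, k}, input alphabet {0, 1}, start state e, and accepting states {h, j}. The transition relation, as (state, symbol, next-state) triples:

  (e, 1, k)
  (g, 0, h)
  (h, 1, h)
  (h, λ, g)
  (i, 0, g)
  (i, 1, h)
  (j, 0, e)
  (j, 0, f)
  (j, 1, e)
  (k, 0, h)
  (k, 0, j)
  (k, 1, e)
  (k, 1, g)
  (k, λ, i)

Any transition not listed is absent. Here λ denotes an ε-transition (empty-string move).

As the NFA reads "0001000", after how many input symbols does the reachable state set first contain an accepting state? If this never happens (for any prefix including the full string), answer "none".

none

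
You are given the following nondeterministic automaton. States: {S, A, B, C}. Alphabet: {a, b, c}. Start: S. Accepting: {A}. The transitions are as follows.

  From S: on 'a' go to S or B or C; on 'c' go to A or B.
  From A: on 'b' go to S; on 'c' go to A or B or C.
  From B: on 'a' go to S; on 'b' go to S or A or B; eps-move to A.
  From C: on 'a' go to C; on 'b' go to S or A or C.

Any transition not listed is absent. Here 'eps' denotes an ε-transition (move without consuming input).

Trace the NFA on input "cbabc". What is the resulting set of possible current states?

Start in {S}.
Read 'c': S→{A, B}; now {A, B}.
Read 'b': A→{S}, B→{S, A, B}; now {S, A, B}.
Read 'a': S→{S, B, C}, A→∅, B→{S}; union {S, B, C}; ε-closure = {S, A, B, C}.
Read 'b': S→∅, A→{S}, B→{S, A, B}, C→{S, A, C}; now {S, A, B, C}.
Read 'c': S→{A, B}, A→{A, B, C}, B→∅, C→∅; now {A, B, C}.

{A, B, C}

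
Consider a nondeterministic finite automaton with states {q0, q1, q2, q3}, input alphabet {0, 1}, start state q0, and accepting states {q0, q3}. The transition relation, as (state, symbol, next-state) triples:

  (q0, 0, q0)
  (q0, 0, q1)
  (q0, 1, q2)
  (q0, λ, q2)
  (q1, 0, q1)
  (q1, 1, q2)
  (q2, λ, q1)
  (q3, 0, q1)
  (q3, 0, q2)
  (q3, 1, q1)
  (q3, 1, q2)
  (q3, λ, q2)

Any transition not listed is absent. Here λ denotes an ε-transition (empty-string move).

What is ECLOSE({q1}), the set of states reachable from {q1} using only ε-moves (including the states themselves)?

{q1}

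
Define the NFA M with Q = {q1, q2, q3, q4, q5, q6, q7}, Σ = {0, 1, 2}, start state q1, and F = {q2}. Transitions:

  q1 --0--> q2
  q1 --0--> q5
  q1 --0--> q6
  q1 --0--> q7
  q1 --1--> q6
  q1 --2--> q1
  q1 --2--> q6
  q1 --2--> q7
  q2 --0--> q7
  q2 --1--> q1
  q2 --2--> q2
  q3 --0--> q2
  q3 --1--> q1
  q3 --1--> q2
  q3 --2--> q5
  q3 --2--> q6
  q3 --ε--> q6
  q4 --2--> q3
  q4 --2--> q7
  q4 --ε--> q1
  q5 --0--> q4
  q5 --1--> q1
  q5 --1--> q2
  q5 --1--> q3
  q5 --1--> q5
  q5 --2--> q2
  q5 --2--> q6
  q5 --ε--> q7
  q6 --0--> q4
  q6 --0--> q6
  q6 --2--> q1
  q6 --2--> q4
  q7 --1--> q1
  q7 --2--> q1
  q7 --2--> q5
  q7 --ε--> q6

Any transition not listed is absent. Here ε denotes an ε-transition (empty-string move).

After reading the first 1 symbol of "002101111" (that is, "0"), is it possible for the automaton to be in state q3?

Start in {q1}.
Read '0': q1→{q2, q5, q6, q7}; now {q2, q5, q6, q7}.
State q3 is not in {q2, q5, q6, q7}.

No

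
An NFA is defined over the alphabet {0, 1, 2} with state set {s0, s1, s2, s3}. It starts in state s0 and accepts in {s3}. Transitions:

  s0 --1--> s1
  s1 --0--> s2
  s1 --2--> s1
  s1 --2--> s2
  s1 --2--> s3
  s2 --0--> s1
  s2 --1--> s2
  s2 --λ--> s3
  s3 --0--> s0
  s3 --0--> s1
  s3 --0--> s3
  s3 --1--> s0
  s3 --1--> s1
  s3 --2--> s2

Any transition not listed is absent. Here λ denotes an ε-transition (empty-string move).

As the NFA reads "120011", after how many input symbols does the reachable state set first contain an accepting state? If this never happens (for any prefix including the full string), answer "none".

Start in {s0}.
Read '1': s0→{s1}; now {s1}.
Read '2': s1→{s1, s2, s3}; now {s1, s2, s3}.
None of the earlier sets intersect F, but {s1, s2, s3} does.

2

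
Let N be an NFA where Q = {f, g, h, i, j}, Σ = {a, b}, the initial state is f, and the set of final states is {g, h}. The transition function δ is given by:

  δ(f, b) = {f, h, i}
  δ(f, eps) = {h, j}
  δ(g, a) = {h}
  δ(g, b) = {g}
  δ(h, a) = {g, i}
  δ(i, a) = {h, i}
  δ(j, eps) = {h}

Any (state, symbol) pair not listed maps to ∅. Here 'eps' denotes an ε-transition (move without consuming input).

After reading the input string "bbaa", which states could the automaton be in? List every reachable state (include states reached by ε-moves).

Start: ε-closure({f}) = {f, h, j}.
Read 'b': f→{f, h, i}, h→∅, j→∅; union {f, h, i}; ε-closure = {f, h, i, j}.
Read 'b': f→{f, h, i}, h→∅, i→∅, j→∅; union {f, h, i}; ε-closure = {f, h, i, j}.
Read 'a': f→∅, h→{g, i}, i→{h, i}, j→∅; now {g, h, i}.
Read 'a': g→{h}, h→{g, i}, i→{h, i}; now {g, h, i}.

{g, h, i}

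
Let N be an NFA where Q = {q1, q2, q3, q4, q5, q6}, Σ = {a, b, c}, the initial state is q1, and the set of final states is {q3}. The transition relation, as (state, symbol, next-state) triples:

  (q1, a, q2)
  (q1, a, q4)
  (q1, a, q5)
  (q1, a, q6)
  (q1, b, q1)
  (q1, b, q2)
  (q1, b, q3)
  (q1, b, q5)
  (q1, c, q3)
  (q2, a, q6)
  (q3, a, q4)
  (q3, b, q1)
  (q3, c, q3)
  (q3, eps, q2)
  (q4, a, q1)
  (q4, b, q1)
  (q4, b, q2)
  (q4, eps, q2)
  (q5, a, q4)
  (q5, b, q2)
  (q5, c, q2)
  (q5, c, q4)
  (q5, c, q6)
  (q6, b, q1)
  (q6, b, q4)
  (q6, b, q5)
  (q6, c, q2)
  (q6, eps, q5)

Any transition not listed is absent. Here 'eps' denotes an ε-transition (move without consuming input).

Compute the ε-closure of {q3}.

{q2, q3}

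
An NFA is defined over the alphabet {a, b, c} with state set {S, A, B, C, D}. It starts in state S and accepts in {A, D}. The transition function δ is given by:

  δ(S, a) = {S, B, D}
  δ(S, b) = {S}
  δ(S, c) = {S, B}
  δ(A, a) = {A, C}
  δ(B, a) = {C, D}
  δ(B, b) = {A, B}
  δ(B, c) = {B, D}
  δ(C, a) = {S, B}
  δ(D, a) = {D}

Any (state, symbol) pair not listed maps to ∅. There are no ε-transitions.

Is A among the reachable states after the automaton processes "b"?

No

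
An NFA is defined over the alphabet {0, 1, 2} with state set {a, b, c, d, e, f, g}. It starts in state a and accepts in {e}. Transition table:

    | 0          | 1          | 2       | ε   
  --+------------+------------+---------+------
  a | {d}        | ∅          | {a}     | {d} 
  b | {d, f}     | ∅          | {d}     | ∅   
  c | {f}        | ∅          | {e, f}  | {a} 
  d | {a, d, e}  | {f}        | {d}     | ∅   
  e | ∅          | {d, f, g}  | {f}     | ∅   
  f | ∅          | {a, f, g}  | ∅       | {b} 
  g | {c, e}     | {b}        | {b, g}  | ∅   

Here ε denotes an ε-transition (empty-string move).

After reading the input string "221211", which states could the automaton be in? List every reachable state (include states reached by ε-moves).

{a, b, d, f, g}

Start: ε-closure({a}) = {a, d}.
Read '2': {a, d} → {a, d}.
Read '2': {a, d} → {a, d}.
Read '1': {a, d} → {b, f}.
Read '2': {b, f} → {d}.
Read '1': {d} → {b, f}.
Read '1': {b, f} → {a, b, d, f, g}.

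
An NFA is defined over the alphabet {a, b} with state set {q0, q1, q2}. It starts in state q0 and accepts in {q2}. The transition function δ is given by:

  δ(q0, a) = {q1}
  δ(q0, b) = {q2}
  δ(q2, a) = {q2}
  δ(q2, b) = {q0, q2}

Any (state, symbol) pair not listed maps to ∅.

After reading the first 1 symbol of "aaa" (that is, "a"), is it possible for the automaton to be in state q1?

Start in {q0}.
Read 'a': q0→{q1}; now {q1}.
State q1 is in {q1}.

Yes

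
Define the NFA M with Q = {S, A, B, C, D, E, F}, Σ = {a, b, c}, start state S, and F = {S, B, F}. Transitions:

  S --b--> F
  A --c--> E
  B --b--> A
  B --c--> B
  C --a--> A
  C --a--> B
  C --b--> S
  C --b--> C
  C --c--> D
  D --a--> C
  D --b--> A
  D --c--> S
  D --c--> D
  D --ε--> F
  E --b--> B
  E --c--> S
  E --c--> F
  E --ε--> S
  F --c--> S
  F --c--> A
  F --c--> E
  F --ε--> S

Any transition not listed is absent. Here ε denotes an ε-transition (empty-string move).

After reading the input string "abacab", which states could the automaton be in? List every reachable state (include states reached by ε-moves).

∅

Start in {S}.
Read 'a': {S} → ∅.
The set is empty and remains empty for the remaining 5 symbols.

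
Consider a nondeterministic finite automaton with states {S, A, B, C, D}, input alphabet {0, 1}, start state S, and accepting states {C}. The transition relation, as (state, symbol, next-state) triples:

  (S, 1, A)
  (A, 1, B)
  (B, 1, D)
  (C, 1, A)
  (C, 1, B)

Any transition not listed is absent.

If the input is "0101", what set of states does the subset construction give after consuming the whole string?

Start in {S}.
Read '0': S→∅; now ∅.
The set is empty and remains empty for the remaining 3 symbols.

∅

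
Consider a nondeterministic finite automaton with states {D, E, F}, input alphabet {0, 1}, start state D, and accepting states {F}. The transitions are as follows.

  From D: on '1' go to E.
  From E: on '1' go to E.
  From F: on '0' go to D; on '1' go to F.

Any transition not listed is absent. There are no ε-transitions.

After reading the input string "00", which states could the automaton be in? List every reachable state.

∅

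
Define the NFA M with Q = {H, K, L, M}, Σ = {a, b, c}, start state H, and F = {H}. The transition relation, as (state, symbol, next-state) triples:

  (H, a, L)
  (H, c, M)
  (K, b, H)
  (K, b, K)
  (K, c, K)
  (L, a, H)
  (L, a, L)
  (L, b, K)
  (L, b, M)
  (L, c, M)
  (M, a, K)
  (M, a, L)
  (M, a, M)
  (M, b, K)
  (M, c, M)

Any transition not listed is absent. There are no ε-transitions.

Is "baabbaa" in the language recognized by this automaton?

Start in {H}.
Read 'b': H→∅; now ∅.
The set is empty and remains empty for the remaining 6 symbols.
The final set ∅ contains no accepting state.

No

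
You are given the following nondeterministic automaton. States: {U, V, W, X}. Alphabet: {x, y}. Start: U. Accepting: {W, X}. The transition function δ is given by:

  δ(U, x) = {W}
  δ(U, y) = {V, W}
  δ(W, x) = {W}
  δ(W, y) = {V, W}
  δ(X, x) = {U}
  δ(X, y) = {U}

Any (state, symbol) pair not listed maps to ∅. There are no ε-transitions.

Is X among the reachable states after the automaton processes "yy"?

No

Start in {U}.
Read 'y': U→{V, W}; now {V, W}.
Read 'y': V→∅, W→{V, W}; now {V, W}.
State X is not in {V, W}.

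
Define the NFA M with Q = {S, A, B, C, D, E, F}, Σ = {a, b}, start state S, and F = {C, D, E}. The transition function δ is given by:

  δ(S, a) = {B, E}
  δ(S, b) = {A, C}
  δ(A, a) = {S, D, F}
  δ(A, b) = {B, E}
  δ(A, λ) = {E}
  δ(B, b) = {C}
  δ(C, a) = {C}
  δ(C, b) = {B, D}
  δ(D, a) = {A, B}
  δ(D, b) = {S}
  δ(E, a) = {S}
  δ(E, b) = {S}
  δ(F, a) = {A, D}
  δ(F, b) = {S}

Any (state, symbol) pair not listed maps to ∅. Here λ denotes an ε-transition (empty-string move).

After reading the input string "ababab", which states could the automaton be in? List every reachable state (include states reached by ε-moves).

{S, B, C, D, E}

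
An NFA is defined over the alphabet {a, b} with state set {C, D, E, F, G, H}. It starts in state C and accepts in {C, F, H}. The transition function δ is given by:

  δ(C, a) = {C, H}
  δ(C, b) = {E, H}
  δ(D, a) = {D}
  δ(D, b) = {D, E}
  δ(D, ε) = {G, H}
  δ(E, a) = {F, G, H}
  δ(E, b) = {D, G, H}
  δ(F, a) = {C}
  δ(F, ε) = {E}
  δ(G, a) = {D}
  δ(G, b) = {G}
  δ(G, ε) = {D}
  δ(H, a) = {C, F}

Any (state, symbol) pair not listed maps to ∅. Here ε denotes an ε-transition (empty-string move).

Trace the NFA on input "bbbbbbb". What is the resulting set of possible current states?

Start in {C}.
Read 'b': {C} → {E, H}.
Read 'b': {E, H} → {D, G, H}.
Read 'b': {D, G, H} → {D, E, G, H}.
Read 'b': {D, E, G, H} → {D, E, G, H}.
Read 'b': {D, E, G, H} → {D, E, G, H}.
Read 'b': {D, E, G, H} → {D, E, G, H}.
Read 'b': {D, E, G, H} → {D, E, G, H}.

{D, E, G, H}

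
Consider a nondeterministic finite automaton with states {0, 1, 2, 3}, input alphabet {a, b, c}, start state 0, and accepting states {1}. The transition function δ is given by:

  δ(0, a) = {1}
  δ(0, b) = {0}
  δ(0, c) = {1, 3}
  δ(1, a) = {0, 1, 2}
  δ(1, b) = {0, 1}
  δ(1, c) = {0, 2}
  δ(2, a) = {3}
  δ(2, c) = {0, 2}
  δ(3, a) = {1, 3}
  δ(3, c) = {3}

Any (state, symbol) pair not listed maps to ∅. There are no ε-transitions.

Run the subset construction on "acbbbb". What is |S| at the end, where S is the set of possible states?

Start in {0}.
Read 'a': {0} → {1}.
Read 'c': {1} → {0, 2}.
Read 'b': {0, 2} → {0}.
Read 'b': {0} → {0}.
Read 'b': {0} → {0}.
Read 'b': {0} → {0}.
That set has 1 state.

1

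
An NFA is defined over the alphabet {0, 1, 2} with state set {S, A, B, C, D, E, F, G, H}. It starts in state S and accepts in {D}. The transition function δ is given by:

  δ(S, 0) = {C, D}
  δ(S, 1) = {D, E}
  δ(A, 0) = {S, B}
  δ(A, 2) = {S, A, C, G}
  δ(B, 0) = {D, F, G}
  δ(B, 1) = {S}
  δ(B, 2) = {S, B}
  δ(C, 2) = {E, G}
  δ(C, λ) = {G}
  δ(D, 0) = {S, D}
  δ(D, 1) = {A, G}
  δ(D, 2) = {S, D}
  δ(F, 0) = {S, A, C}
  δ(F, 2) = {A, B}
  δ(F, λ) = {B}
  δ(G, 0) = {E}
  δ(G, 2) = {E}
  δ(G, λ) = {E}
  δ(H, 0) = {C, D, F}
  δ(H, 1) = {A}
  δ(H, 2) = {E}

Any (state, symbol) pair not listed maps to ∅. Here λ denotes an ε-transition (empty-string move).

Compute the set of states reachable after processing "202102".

Start in {S}.
Read '2': S→∅; now ∅.
The set is empty and remains empty for the remaining 5 symbols.

∅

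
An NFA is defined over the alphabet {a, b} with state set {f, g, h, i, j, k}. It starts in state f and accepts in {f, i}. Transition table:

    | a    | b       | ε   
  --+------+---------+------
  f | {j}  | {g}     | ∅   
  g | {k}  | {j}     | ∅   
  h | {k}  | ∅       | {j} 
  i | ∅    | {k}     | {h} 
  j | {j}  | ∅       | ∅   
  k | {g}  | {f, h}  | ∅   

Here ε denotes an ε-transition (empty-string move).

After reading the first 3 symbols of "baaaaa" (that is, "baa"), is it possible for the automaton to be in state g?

Yes

Start in {f}.
Read 'b': {f} → {g}.
Read 'a': {g} → {k}.
Read 'a': {k} → {g}.
State g is in {g}.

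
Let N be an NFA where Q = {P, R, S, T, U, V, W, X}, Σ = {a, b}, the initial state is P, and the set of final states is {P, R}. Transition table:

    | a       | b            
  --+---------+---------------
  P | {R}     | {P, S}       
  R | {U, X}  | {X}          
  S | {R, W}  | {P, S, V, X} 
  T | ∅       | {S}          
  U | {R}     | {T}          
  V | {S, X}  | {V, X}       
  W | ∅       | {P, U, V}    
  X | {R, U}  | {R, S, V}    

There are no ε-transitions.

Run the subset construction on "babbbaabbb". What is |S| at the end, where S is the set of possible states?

Start in {P}.
Read 'b': {P} → {P, S}.
Read 'a': {P, S} → {R, W}.
Read 'b': {R, W} → {P, U, V, X}.
Read 'b': {P, U, V, X} → {P, R, S, T, V, X}.
Read 'b': {P, R, S, T, V, X} → {P, R, S, V, X}.
Read 'a': {P, R, S, V, X} → {R, S, U, W, X}.
Read 'a': {R, S, U, W, X} → {R, U, W, X}.
Read 'b': {R, U, W, X} → {P, R, S, T, U, V, X}.
Read 'b': {P, R, S, T, U, V, X} → {P, R, S, T, V, X}.
Read 'b': {P, R, S, T, V, X} → {P, R, S, V, X}.
That set has 5 states.

5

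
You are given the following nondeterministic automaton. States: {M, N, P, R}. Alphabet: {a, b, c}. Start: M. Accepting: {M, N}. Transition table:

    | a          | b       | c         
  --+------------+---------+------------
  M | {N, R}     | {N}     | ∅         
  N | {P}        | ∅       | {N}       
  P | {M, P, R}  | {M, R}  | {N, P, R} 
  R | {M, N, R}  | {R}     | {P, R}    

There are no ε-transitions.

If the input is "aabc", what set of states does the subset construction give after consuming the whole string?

{N, P, R}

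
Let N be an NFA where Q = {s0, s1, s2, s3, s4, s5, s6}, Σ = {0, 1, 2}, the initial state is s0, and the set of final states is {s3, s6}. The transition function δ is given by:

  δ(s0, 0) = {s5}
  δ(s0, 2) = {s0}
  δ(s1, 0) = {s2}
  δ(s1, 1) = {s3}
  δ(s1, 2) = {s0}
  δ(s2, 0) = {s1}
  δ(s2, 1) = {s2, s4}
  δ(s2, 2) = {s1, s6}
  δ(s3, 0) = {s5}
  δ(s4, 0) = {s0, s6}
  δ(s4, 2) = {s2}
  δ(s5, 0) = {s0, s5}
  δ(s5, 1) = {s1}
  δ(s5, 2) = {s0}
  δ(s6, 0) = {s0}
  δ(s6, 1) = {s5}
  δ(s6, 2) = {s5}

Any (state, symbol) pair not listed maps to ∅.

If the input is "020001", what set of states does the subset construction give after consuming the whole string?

Start in {s0}.
Read '0': s0→{s5}; now {s5}.
Read '2': s5→{s0}; now {s0}.
Read '0': s0→{s5}; now {s5}.
Read '0': s5→{s0, s5}; now {s0, s5}.
Read '0': s0→{s5}, s5→{s0, s5}; now {s0, s5}.
Read '1': s0→∅, s5→{s1}; now {s1}.

{s1}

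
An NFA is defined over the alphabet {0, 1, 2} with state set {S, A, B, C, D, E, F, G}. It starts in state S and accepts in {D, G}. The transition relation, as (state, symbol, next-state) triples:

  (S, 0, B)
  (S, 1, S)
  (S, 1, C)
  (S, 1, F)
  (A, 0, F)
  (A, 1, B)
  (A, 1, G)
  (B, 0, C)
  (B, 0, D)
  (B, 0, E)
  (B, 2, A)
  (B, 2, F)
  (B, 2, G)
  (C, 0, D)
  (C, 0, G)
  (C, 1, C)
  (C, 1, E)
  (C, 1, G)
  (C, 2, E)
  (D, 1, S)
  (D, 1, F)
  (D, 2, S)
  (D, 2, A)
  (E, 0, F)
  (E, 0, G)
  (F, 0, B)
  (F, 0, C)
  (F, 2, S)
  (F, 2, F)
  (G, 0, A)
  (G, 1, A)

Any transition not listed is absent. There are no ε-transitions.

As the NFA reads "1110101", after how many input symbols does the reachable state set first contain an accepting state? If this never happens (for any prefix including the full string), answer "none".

2

Start in {S}.
Read '1': {S} → {S, C, F}.
Read '1': {S, C, F} → {S, C, E, F, G}.
None of the earlier sets intersect F, but {S, C, E, F, G} does.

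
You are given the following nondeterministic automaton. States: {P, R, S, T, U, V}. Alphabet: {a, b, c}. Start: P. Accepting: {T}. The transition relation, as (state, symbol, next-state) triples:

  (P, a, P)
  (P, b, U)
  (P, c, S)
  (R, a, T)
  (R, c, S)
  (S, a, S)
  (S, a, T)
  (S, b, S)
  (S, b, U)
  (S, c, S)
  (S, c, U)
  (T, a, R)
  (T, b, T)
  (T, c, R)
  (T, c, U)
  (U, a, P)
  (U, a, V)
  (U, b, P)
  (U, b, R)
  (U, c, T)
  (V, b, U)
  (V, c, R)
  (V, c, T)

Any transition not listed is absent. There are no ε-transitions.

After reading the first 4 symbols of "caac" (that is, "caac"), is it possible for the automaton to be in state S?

Yes

Start in {P}.
Read 'c': {P} → {S}.
Read 'a': {S} → {S, T}.
Read 'a': {S, T} → {R, S, T}.
Read 'c': {R, S, T} → {R, S, U}.
State S is in {R, S, U}.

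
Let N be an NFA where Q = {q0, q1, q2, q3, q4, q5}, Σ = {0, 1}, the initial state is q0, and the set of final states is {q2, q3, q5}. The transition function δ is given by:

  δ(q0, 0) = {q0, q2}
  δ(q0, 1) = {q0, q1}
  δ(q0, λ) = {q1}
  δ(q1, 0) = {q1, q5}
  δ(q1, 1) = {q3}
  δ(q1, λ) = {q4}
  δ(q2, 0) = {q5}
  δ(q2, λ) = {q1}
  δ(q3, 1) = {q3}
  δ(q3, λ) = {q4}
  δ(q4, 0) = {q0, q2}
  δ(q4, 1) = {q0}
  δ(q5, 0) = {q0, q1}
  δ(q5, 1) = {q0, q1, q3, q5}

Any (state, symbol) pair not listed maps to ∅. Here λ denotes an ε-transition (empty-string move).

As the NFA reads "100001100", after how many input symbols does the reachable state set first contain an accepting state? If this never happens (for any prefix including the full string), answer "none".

Start: ε-closure({q0}) = {q0, q1, q4}.
Read '1': q0→{q0, q1}, q1→{q3}, q4→{q0}; union {q0, q1, q3}; ε-closure = {q0, q1, q3, q4}.
None of the earlier sets intersect F, but {q0, q1, q3, q4} does.

1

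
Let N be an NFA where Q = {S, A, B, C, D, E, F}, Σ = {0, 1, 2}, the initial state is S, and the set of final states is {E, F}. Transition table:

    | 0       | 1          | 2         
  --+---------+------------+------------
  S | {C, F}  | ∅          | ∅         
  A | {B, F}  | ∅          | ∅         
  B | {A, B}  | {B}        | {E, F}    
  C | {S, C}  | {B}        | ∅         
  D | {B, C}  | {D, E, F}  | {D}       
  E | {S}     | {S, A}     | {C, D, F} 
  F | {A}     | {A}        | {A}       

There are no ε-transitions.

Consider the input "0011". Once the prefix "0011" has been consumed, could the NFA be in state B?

Yes

Start in {S}.
Read '0': {S} → {C, F}.
Read '0': {C, F} → {S, A, C}.
Read '1': {S, A, C} → {B}.
Read '1': {B} → {B}.
State B is in {B}.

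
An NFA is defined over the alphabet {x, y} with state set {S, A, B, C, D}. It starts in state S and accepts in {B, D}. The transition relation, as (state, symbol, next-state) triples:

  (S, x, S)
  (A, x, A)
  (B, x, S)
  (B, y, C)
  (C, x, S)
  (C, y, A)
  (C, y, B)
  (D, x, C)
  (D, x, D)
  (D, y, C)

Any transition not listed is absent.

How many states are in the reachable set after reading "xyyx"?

0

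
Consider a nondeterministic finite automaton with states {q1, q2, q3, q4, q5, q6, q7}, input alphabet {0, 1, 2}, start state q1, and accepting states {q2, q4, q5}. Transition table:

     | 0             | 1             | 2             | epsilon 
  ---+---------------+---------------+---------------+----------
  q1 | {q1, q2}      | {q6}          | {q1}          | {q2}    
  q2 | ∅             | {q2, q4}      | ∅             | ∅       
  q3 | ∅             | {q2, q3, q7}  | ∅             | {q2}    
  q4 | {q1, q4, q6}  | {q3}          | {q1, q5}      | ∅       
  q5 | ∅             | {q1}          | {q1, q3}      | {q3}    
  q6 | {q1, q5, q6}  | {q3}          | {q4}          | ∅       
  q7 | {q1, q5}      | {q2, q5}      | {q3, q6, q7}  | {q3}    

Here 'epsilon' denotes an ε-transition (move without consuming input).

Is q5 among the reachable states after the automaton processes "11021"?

No

Start: ε-closure({q1}) = {q1, q2}.
Read '1': q1→{q6}, q2→{q2, q4}; now {q2, q4, q6}.
Read '1': q2→{q2, q4}, q4→{q3}, q6→{q3}; now {q2, q3, q4}.
Read '0': q2→∅, q3→∅, q4→{q1, q4, q6}; union {q1, q4, q6}; ε-closure = {q1, q2, q4, q6}.
Read '2': q1→{q1}, q2→∅, q4→{q1, q5}, q6→{q4}; union {q1, q4, q5}; ε-closure = {q1, q2, q3, q4, q5}.
Read '1': q1→{q6}, q2→{q2, q4}, q3→{q2, q3, q7}, q4→{q3}, q5→{q1}; now {q1, q2, q3, q4, q6, q7}.
State q5 is not in {q1, q2, q3, q4, q6, q7}.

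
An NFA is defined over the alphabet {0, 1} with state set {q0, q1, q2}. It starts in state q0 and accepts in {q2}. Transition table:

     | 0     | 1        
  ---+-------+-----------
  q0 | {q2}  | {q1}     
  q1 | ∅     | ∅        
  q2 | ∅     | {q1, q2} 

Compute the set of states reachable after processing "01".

Start in {q0}.
Read '0': q0→{q2}; now {q2}.
Read '1': q2→{q1, q2}; now {q1, q2}.

{q1, q2}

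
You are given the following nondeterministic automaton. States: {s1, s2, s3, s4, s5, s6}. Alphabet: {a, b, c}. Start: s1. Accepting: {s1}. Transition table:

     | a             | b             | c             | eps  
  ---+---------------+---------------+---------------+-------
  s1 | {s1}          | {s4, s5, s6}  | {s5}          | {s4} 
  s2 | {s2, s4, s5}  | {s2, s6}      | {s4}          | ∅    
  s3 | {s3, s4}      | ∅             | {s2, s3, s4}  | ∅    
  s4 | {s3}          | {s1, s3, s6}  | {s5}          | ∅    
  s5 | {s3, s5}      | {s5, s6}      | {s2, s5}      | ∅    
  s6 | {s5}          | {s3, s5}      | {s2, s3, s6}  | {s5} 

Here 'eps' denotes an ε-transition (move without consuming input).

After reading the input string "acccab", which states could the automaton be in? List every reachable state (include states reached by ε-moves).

Start: ε-closure({s1}) = {s1, s4}.
Read 'a': s1→{s1}, s4→{s3}; union {s1, s3}; ε-closure = {s1, s3, s4}.
Read 'c': s1→{s5}, s3→{s2, s3, s4}, s4→{s5}; now {s2, s3, s4, s5}.
Read 'c': s2→{s4}, s3→{s2, s3, s4}, s4→{s5}, s5→{s2, s5}; now {s2, s3, s4, s5}.
Read 'c': s2→{s4}, s3→{s2, s3, s4}, s4→{s5}, s5→{s2, s5}; now {s2, s3, s4, s5}.
Read 'a': s2→{s2, s4, s5}, s3→{s3, s4}, s4→{s3}, s5→{s3, s5}; now {s2, s3, s4, s5}.
Read 'b': s2→{s2, s6}, s3→∅, s4→{s1, s3, s6}, s5→{s5, s6}; union {s1, s2, s3, s5, s6}; ε-closure = {s1, s2, s3, s4, s5, s6}.

{s1, s2, s3, s4, s5, s6}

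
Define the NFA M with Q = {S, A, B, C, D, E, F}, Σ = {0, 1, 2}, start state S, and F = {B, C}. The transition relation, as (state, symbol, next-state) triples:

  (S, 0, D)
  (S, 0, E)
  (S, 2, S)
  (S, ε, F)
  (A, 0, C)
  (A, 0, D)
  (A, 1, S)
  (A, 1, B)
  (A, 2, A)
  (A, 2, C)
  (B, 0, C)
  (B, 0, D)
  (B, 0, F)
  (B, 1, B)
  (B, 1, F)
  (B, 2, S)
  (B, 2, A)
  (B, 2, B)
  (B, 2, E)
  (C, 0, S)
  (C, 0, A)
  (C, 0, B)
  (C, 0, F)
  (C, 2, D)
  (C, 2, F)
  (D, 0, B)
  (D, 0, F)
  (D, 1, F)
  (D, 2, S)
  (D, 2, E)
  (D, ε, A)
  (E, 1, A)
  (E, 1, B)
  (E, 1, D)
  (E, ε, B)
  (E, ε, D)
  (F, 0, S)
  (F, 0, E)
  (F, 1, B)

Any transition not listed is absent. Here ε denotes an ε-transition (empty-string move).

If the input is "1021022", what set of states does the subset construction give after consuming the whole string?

Start: ε-closure({S}) = {S, F}.
Read '1': {S, F} → {B}.
Read '0': {B} → {A, C, D, F}.
Read '2': {A, C, D, F} → {S, A, B, C, D, E, F}.
Read '1': {S, A, B, C, D, E, F} → {S, A, B, D, F}.
Read '0': {S, A, B, D, F} → {S, A, B, C, D, E, F}.
Read '2': {S, A, B, C, D, E, F} → {S, A, B, C, D, E, F}.
Read '2': {S, A, B, C, D, E, F} → {S, A, B, C, D, E, F}.

{S, A, B, C, D, E, F}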